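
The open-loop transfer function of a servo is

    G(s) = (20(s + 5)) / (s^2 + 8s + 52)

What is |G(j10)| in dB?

Substitute s = j10: numerator = 100 + j200, denominator = -48 + j80.
|G(j10)| = |100 + j200| / |-48 + j80| = 223.61 / 93.295 ≈ 2.397.
In decibels: 20·log₁₀(2.397) ≈ 7.59 dB.

|G(j10)|_dB ≈ 7.59 dB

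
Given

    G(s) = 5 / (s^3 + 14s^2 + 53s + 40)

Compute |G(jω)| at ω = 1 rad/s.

Substitute s = j1: numerator = 5, denominator = 26 + j52.
|G(j1)| = |5| / |26 + j52| = 5 / 58.138 ≈ 0.08600.

|G(j1)| ≈ 0.08600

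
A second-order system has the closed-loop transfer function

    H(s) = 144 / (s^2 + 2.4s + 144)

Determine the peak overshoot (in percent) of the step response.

Comparing s^2 + 2.4s + 144 to s^2 + 2ζωₙs + ωₙ²: ωₙ = 12 rad/s and ζ = 2.4/(2·12) = 0.1.
%OS = 100·exp(−πζ/√(1−ζ²)) = 100·exp(−π·0.1/√(1−0.1²)) ≈ 72.9%.

%OS ≈ 72.9%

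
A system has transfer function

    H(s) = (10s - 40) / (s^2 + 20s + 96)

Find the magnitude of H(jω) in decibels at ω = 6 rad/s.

|H(j6)|_dB ≈ -5.39 dB

Substitute s = j6: numerator = -40 + j60, denominator = 60 + j120.
|H(j6)| = |-40 + j60| / |60 + j120| = 72.111 / 134.16 ≈ 0.5375.
In decibels: 20·log₁₀(0.5375) ≈ -5.39 dB.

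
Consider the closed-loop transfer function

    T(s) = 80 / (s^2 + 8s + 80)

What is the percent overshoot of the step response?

%OS ≈ 20.8%

Comparing s^2 + 8s + 80 to s^2 + 2ζωₙs + ωₙ²: ωₙ = √80 ≈ 8.944 rad/s and ζ = 8/(2·√80) ≈ 0.4472.
%OS = 100·exp(−πζ/√(1−ζ²)) = 100·exp(−π·0.4472/√(1−0.4472²)) ≈ 20.8%.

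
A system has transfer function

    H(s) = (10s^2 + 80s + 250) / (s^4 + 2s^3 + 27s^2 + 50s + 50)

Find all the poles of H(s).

The poles are the roots of the denominator s^4 + 2s^3 + 27s^2 + 50s + 50 = 0.
No real roots exist; factor into two real quadratics: (s^2 + 25)(s^2 + 2s + 2) = 0.
Each quadratic gives a conjugate pair via the quadratic formula.

s = ±5j, -1 ± j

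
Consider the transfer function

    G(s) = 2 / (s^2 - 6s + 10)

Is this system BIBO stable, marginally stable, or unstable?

The denominator s^2 - 6s + 10 factors as (s^2 - 6s + 10), giving poles at s = 3 ± j.
Since the pole(s) at s = 3 ± j lie in the right half-plane, the system is unstable.

unstable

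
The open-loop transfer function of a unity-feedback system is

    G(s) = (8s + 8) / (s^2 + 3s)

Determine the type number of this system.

Factor s from the denominator: s^2 + 3s = s·(s + 3).
There is 1 pole at the origin, so the system is Type 1.

Type 1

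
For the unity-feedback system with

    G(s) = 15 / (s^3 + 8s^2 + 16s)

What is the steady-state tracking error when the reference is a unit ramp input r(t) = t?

G(s) has one pole at the origin.
This is a Type 1 system. Kv = lim_{s→0} s·G(s) = 15/16.
e_ss = 1/Kv = 1/(15/16) = 16/15 ≈ 1.067.

e_ss = 1.067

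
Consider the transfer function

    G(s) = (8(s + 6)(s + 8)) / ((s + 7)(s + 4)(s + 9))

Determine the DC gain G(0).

G(0) = 32/21 ≈ 1.524

At s = 0 each factor (s + a) contributes a and each (s^2 + bs + c) contributes c.
G(0) = 8·(6) · (8) / ((7) · (4) · (9)) = 384/252 = 32/21.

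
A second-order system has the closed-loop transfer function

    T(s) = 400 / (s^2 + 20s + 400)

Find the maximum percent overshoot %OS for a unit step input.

%OS ≈ 16.3%

Comparing s^2 + 20s + 400 to s^2 + 2ζωₙs + ωₙ²: ωₙ = 20 rad/s and ζ = 20/(2·20) = 0.5.
%OS = 100·exp(−πζ/√(1−ζ²)) = 100·exp(−π·0.5/√(1−0.5²)) ≈ 16.3%.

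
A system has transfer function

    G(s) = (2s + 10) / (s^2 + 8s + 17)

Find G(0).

G(0) = 10/17 ≈ 0.5882

Set s = 0: G(0) = (10) / (17) = 10/17.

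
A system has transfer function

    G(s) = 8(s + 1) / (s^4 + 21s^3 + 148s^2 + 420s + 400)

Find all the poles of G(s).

The poles are the roots of the denominator s^4 + 21s^3 + 148s^2 + 420s + 400 = 0.
Trying s = -10: the polynomial evaluates to 0, so (s + 10) is a factor.
Dividing out leaves s^3 + 11s^2 + 38s + 40 = 0.
This factors further as (s + 4)(s + 2)(s + 5) = 0.

s = -10, -4, -2, -5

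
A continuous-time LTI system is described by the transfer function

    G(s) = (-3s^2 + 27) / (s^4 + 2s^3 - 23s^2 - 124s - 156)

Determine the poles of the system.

s = -3 ± 2j, 6, -2

The poles are the roots of the denominator s^4 + 2s^3 - 23s^2 - 124s - 156 = 0.
Trying s = 6: the polynomial evaluates to 0, so (s - 6) is a factor.
Dividing out leaves s^3 + 8s^2 + 25s + 26 = 0.
This factors further as (s^2 + 6s + 13)(s + 2) = 0.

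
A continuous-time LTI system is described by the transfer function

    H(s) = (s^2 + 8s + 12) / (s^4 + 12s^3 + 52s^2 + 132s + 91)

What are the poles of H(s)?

The poles are the roots of the denominator s^4 + 12s^3 + 52s^2 + 132s + 91 = 0.
Trying s = -7: the polynomial evaluates to 0, so (s + 7) is a factor.
Dividing out leaves s^3 + 5s^2 + 17s + 13 = 0.
This factors further as (s^2 + 4s + 13)(s + 1) = 0.

s = -7, -2 + 3j, -2 - 3j, -1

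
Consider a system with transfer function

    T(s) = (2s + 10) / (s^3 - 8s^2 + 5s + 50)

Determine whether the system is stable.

The denominator s^3 - 8s^2 + 5s + 50 factors as (s - 5)^2(s + 2), giving poles at s = 5, 5, -2.
Since the pole(s) at s = 5, 5 lie in the right half-plane, the system is unstable.

unstable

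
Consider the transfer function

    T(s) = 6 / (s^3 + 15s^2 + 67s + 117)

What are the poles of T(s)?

s = -3 ± 2j, -9

The poles are the roots of the denominator s^3 + 15s^2 + 67s + 117 = 0.
Trying s = -9: the polynomial evaluates to 0, so (s + 9) is a factor.
Dividing out leaves s^2 + 6s + 13 = 0.
The quadratic formula then gives s = -3 ± 2j.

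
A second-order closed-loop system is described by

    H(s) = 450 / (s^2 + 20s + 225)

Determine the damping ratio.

ζ ≈ 0.6667

Compare the denominator to the standard form s^2 + 2ζωₙs + ωₙ².
ωₙ² = 225, so ωₙ = 15 rad/s.
2ζωₙ = 20, so ζ = 20/(2·15) ≈ 0.6667.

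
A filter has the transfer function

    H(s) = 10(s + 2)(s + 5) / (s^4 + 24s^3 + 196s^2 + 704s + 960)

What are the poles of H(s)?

s = -4 + 2j, -4 - 2j, -12, -4

The poles are the roots of the denominator s^4 + 24s^3 + 196s^2 + 704s + 960 = 0.
Trying s = -12: the polynomial evaluates to 0, so (s + 12) is a factor.
Dividing out leaves s^3 + 12s^2 + 52s + 80 = 0.
This factors further as (s^2 + 8s + 20)(s + 4) = 0.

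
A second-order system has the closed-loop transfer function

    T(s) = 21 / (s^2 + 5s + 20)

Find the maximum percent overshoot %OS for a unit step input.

%OS ≈ 12.0%

Comparing s^2 + 5s + 20 to s^2 + 2ζωₙs + ωₙ²: ωₙ = √20 ≈ 4.472 rad/s and ζ = 5/(2·√20) ≈ 0.5590.
%OS = 100·exp(−πζ/√(1−ζ²)) = 100·exp(−π·0.5590/√(1−0.5590²)) ≈ 12.0%.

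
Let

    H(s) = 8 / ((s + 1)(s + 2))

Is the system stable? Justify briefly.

The poles can be read from the denominator factors: s = -1, -2.
Since all poles lie strictly in the left half-plane, the system is stable.

stable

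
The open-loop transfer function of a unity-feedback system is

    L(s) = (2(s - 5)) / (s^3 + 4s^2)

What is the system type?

Type 2

The denominator has 2 factors of s at the origin (free integrators), so this is a Type 2 system.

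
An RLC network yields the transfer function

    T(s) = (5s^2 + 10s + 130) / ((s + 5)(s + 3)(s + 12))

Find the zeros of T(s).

s = -1 ± 5j

Set the numerator to zero: 5s^2 + 10s + 130 = 0, i.e. 5·(s^2 + 2s + 26) = 0.
Factoring: (s^2 + 2s + 26) = 0.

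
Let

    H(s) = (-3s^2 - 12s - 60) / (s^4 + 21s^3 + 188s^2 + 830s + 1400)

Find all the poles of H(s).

The poles are the roots of the denominator s^4 + 21s^3 + 188s^2 + 830s + 1400 = 0.
Trying s = -4: the polynomial evaluates to 0, so (s + 4) is a factor.
Dividing out leaves s^3 + 17s^2 + 120s + 350 = 0.
This factors further as (s^2 + 10s + 50)(s + 7) = 0.

s = -5 ± 5j, -4, -7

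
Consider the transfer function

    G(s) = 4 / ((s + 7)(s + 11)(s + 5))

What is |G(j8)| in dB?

|G(j8)|_dB ≈ -50.7 dB

Substitute s = j8: numerator = 4, denominator = -1087 + j824.
|G(j8)| = |4| / |-1087 + j824| = 4 / 1364.0 ≈ 0.002933.
In decibels: 20·log₁₀(0.002933) ≈ -50.7 dB.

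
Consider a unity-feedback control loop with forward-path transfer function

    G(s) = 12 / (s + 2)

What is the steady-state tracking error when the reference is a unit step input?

e_ss = 0.1429

G(s) has no poles at the origin.
This is a Type 0 system. Kp = lim_{s→0} G(s) = 12/2 = 6.
e_ss = 1/(1 + Kp) = 1/(1 + 6) = 1/7 ≈ 0.1429.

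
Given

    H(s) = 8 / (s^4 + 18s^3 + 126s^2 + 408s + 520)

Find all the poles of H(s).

The poles are the roots of the denominator s^4 + 18s^3 + 126s^2 + 408s + 520 = 0.
No real roots exist; factor into two real quadratics: (s^2 + 8s + 20)(s^2 + 10s + 26) = 0.
Each quadratic gives a conjugate pair via the quadratic formula.

s = -4 + 2j, -4 - 2j, -5 + j, -5 - j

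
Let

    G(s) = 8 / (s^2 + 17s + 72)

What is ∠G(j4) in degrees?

At s = j4: numerator = 8, denominator = 56 + j68.
∠G = ∠num − ∠den = 0° − (50.528°) = -50.53°.

∠G(j4) ≈ -50.53°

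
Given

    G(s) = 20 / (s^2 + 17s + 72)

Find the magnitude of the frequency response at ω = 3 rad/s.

Substitute s = j3: numerator = 20, denominator = 63 + j51.
|G(j3)| = |20| / |63 + j51| = 20 / 81.056 ≈ 0.2467.

|G(j3)| ≈ 0.2467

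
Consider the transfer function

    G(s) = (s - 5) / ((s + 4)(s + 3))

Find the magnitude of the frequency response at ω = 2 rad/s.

Substitute s = j2: numerator = -5 + j2, denominator = 8 + j14.
|G(j2)| = |-5 + j2| / |8 + j14| = 5.3852 / 16.125 ≈ 0.3340.

|G(j2)| ≈ 0.3340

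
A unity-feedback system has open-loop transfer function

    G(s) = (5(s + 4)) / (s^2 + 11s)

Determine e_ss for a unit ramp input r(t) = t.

G(s) has one pole at the origin.
This is a Type 1 system. Kv = lim_{s→0} s·G(s) = 20/11.
e_ss = 1/Kv = 1/(20/11) = 11/20 ≈ 0.5500.

e_ss = 0.5500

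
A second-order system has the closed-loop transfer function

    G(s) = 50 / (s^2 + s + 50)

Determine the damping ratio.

Compare the denominator to the standard form s^2 + 2ζωₙs + ωₙ².
ωₙ² = 50, so ωₙ = √50 ≈ 7.071 rad/s.
2ζωₙ = 1, so ζ = 1/(2·√50) ≈ 0.07071.

ζ ≈ 0.07071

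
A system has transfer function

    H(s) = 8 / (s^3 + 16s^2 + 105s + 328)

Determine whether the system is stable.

The denominator s^3 + 16s^2 + 105s + 328 factors as (s + 8)(s^2 + 8s + 41), giving poles at s = -8, -4 ± 5j.
Since all poles lie strictly in the left half-plane, the system is stable.

stable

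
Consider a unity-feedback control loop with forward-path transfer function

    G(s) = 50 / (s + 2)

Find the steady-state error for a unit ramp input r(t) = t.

e_ss = ∞

G(s) has no poles at the origin.
This is a Type 0 system; Kv = lim_{s→0} s·G(s) = 0, so the steady-state error for a ramp input is infinite.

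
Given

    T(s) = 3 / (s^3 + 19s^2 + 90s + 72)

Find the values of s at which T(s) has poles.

The poles are the roots of the denominator s^3 + 19s^2 + 90s + 72 = 0.
Trying s = -12: the polynomial evaluates to 0, so (s + 12) is a factor.
Dividing out leaves s^2 + 7s + 6 = 0.
Factoring the quadratic: (s + 1)(s + 6) = 0.

s = -12, -1, -6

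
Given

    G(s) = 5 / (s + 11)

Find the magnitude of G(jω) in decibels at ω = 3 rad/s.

|G(j3)|_dB ≈ -7.16 dB

Substitute s = j3: numerator = 5, denominator = 11 + j3.
|G(j3)| = |5| / |11 + j3| = 5 / 11.402 ≈ 0.4385.
In decibels: 20·log₁₀(0.4385) ≈ -7.16 dB.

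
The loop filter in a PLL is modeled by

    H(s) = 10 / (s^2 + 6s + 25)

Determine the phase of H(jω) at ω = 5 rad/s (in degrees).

At s = j5: numerator = 10, denominator = j30.
∠H = ∠num − ∠den = 0° − (90°) = -90°.

∠H(j5) ≈ -90°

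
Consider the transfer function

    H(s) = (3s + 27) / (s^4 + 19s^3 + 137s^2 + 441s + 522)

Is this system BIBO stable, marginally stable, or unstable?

The denominator s^4 + 19s^3 + 137s^2 + 441s + 522 factors as (s^2 + 10s + 29)(s + 3)(s + 6), giving poles at s = -5 ± 2j, -3, -6.
Since all poles lie strictly in the left half-plane, the system is stable.

stable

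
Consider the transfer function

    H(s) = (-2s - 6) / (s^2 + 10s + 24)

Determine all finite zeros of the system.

Set the numerator to zero: -2s - 6 = 0, i.e. -2·(s + 3) = 0.
So s = -3.

s = -3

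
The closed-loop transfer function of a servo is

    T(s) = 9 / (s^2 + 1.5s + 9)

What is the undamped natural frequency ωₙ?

ωₙ = 3 rad/s

Compare the denominator to the standard form s^2 + 2ζωₙs + ωₙ².
ωₙ² = 9, so ωₙ = 3 rad/s.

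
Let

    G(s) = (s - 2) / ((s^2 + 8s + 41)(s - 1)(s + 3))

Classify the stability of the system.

unstable

The poles can be read from the denominator factors: s = -4 ± 5j, 1, -3.
Since the pole(s) at s = 1 lie in the right half-plane, the system is unstable.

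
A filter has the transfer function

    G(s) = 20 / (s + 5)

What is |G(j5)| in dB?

|G(j5)|_dB ≈ 9.03 dB

Substitute s = j5: numerator = 20, denominator = 5 + j5.
|G(j5)| = |20| / |5 + j5| = 20 / 7.0711 ≈ 2.828.
In decibels: 20·log₁₀(2.828) ≈ 9.03 dB.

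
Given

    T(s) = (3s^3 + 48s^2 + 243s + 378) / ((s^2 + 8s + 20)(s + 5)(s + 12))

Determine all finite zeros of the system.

s = -7, -6, -3

Set the numerator to zero: 3s^3 + 48s^2 + 243s + 378 = 0, i.e. 3·(s^3 + 16s^2 + 81s + 126) = 0.
Factoring: (s + 7)(s + 6)(s + 3) = 0.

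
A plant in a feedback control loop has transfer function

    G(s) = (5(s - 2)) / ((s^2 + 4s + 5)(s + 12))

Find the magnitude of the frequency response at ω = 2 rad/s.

Substitute s = j2: numerator = -10 + j10, denominator = -4 + j98.
|G(j2)| = |-10 + j10| / |-4 + j98| = 14.142 / 98.082 ≈ 0.1442.

|G(j2)| ≈ 0.1442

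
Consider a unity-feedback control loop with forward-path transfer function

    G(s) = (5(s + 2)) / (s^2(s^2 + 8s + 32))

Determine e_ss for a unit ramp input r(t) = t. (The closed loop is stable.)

e_ss = 0

G(s) has 2 poles at the origin.
This is a Type 2 system; for a ramp input the steady-state error is zero.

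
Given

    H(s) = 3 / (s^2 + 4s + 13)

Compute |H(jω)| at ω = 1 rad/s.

|H(j1)| ≈ 0.2372

Substitute s = j1: numerator = 3, denominator = 12 + j4.
|H(j1)| = |3| / |12 + j4| = 3 / 12.649 ≈ 0.2372.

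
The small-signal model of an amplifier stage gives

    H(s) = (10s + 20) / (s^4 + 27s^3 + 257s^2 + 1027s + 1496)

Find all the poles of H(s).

The poles are the roots of the denominator s^4 + 27s^3 + 257s^2 + 1027s + 1496 = 0.
Trying s = -11: the polynomial evaluates to 0, so (s + 11) is a factor.
Dividing out leaves s^3 + 16s^2 + 81s + 136 = 0.
This factors further as (s^2 + 8s + 17)(s + 8) = 0.

s = -4 ± j, -11, -8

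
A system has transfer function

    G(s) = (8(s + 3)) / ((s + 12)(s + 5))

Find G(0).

G(0) = 2/5 ≈ 0.4000

At s = 0 each factor (s + a) contributes a and each (s^2 + bs + c) contributes c.
G(0) = 8·(3) / ((12) · (5)) = 24/60 = 2/5.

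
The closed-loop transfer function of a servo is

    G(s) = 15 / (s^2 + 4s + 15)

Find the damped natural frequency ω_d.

Comparing s^2 + 4s + 15 to s^2 + 2ζωₙs + ωₙ²: ωₙ = √15 ≈ 3.873 rad/s and ζ = 4/(2·√15) ≈ 0.5164.
ζωₙ = 4/2 = 2, so ω_d = ωₙ√(1−ζ²) = √(ωₙ² − (ζωₙ)²) = √(15 − 2²) = √11 ≈ 3.317 rad/s.

ω_d ≈ 3.317 rad/s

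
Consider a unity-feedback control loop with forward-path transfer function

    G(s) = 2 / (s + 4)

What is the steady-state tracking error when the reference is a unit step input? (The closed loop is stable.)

G(s) has no poles at the origin.
This is a Type 0 system. Kp = lim_{s→0} G(s) = 2/4 = 1/2.
e_ss = 1/(1 + Kp) = 1/(1 + 1/2) = 2/3 ≈ 0.6667.

e_ss = 0.6667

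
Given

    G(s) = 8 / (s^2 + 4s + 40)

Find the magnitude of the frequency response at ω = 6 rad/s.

Substitute s = j6: numerator = 8, denominator = 4 + j24.
|G(j6)| = |8| / |4 + j24| = 8 / 24.331 ≈ 0.3288.

|G(j6)| ≈ 0.3288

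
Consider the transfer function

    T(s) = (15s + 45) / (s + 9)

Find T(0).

T(0) = 5

Set s = 0: T(0) = (45) / (9) = 5.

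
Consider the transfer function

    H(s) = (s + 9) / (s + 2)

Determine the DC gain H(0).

Set s = 0: H(0) = (9) / (2) = 9/2.

H(0) = 9/2 ≈ 4.500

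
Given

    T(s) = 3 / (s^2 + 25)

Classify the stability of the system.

The denominator s^2 + 25 factors as (s^2 + 25), giving poles at s = 5j, -5j.
Since the simple pole(s) at s = 5j, -5j lie on the jω-axis with none in the right half-plane, the system is marginally stable.

marginally stable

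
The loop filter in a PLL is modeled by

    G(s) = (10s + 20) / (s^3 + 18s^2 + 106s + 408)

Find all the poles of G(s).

s = -3 ± 5j, -12

The poles are the roots of the denominator s^3 + 18s^2 + 106s + 408 = 0.
Trying s = -12: the polynomial evaluates to 0, so (s + 12) is a factor.
Dividing out leaves s^2 + 6s + 34 = 0.
The quadratic formula then gives s = -3 ± 5j.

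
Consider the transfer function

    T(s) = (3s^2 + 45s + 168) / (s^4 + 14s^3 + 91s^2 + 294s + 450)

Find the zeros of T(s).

s = -8, -7

Set the numerator to zero: 3s^2 + 45s + 168 = 0, i.e. 3·(s^2 + 15s + 56) = 0.
Factoring: (s + 8)(s + 7) = 0.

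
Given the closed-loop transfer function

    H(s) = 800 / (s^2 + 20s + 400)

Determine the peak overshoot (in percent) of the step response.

%OS ≈ 16.3%

Comparing s^2 + 20s + 400 to s^2 + 2ζωₙs + ωₙ²: ωₙ = 20 rad/s and ζ = 20/(2·20) = 0.5.
%OS = 100·exp(−πζ/√(1−ζ²)) = 100·exp(−π·0.5/√(1−0.5²)) ≈ 16.3%.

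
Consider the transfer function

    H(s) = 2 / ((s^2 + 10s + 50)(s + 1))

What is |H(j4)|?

|H(j4)| ≈ 0.009240

Substitute s = j4: numerator = 2, denominator = -126 + j176.
|H(j4)| = |2| / |-126 + j176| = 2 / 216.45 ≈ 0.009240.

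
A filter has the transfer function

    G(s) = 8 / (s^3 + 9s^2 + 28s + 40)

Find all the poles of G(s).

s = -2 + 2j, -2 - 2j, -5

The poles are the roots of the denominator s^3 + 9s^2 + 28s + 40 = 0.
Trying s = -5: the polynomial evaluates to 0, so (s + 5) is a factor.
Dividing out leaves s^2 + 4s + 8 = 0.
The quadratic formula then gives s = -2 ± 2j.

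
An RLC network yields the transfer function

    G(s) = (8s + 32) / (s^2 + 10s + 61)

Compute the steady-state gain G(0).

Set s = 0: G(0) = (32) / (61) = 32/61.

G(0) = 32/61 ≈ 0.5246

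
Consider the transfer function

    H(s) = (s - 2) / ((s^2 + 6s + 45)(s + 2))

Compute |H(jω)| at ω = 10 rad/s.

|H(j10)| ≈ 0.01229

Substitute s = j10: numerator = -2 + j10, denominator = -710 - j430.
|H(j10)| = |-2 + j10| / |-710 - j430| = 10.198 / 830.06 ≈ 0.01229.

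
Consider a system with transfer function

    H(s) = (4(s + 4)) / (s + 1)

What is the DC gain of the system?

Set s = 0: H(0) = (16) / (1) = 16.

H(0) = 16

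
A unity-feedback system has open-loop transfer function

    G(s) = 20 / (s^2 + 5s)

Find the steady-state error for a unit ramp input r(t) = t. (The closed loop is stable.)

G(s) has one pole at the origin.
This is a Type 1 system. Kv = lim_{s→0} s·G(s) = 20/5 = 4.
e_ss = 1/Kv = 1/(4) = 1/4 ≈ 0.2500.

e_ss = 0.2500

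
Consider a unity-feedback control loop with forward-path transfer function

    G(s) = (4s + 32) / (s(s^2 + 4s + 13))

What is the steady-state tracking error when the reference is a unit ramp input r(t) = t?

G(s) has one pole at the origin.
This is a Type 1 system. Kv = lim_{s→0} s·G(s) = 32/13.
e_ss = 1/Kv = 1/(32/13) = 13/32 ≈ 0.4062.

e_ss = 0.4062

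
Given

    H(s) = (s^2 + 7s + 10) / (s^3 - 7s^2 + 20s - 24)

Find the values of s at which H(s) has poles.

The poles are the roots of the denominator s^3 - 7s^2 + 20s - 24 = 0.
Trying s = 3: the polynomial evaluates to 0, so (s - 3) is a factor.
Dividing out leaves s^2 - 4s + 8 = 0.
The quadratic formula then gives s = 2 ± 2j.

s = 2 + 2j, 2 - 2j, 3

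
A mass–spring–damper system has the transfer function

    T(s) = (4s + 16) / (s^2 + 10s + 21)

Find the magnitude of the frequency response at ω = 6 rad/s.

Substitute s = j6: numerator = 16 + j24, denominator = -15 + j60.
|T(j6)| = |16 + j24| / |-15 + j60| = 28.844 / 61.847 ≈ 0.4664.

|T(j6)| ≈ 0.4664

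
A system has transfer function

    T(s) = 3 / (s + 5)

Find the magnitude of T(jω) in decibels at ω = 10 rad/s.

|T(j10)|_dB ≈ -11.4 dB

Substitute s = j10: numerator = 3, denominator = 5 + j10.
|T(j10)| = |3| / |5 + j10| = 3 / 11.180 ≈ 0.2683.
In decibels: 20·log₁₀(0.2683) ≈ -11.4 dB.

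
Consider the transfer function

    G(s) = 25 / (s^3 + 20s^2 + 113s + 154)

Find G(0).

Set s = 0: G(0) = (25) / (154) = 25/154.

G(0) = 25/154 ≈ 0.1623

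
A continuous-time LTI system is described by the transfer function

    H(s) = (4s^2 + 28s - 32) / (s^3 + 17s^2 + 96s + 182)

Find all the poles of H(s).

s = -5 ± j, -7

The poles are the roots of the denominator s^3 + 17s^2 + 96s + 182 = 0.
Trying s = -7: the polynomial evaluates to 0, so (s + 7) is a factor.
Dividing out leaves s^2 + 10s + 26 = 0.
The quadratic formula then gives s = -5 ± 1j.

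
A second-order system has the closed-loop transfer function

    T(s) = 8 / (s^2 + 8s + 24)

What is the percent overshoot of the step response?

Comparing s^2 + 8s + 24 to s^2 + 2ζωₙs + ωₙ²: ωₙ = √24 ≈ 4.899 rad/s and ζ = 8/(2·√24) ≈ 0.8165.
%OS = 100·exp(−πζ/√(1−ζ²)) = 100·exp(−π·0.8165/√(1−0.8165²)) ≈ 1.18%.

%OS ≈ 1.18%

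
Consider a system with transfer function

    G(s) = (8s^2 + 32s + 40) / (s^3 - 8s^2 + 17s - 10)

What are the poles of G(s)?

s = 5, 2, 1

The poles are the roots of the denominator s^3 - 8s^2 + 17s - 10 = 0.
Trying s = 5: the polynomial evaluates to 0, so (s - 5) is a factor.
Dividing out leaves s^2 - 3s + 2 = 0.
Factoring the quadratic: (s - 2)(s - 1) = 0.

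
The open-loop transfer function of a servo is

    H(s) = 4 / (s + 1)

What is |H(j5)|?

|H(j5)| ≈ 0.7845

Substitute s = j5: numerator = 4, denominator = 1 + j5.
|H(j5)| = |4| / |1 + j5| = 4 / 5.0990 ≈ 0.7845.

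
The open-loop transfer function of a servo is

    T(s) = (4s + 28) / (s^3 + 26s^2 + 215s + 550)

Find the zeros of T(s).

Set the numerator to zero: 4s + 28 = 0, i.e. 4·(s + 7) = 0.
So s = -7.

s = -7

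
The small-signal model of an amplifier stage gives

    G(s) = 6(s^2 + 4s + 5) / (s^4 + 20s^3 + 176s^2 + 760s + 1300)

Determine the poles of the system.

s = -5 ± j, -5 ± 5j

The poles are the roots of the denominator s^4 + 20s^3 + 176s^2 + 760s + 1300 = 0.
No real roots exist; factor into two real quadratics: (s^2 + 10s + 26)(s^2 + 10s + 50) = 0.
Each quadratic gives a conjugate pair via the quadratic formula.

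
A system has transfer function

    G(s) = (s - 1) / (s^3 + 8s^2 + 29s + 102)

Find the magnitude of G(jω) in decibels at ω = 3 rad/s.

Substitute s = j3: numerator = -1 + j3, denominator = 30 + j60.
|G(j3)| = |-1 + j3| / |30 + j60| = 3.1623 / 67.082 ≈ 0.04714.
In decibels: 20·log₁₀(0.04714) ≈ -26.5 dB.

|G(j3)|_dB ≈ -26.5 dB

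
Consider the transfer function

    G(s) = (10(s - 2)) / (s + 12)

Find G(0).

G(0) = -5/3 ≈ -1.667

At s = 0 each factor (s + a) contributes a and each (s^2 + bs + c) contributes c.
G(0) = 10·(-2) / ((12)) = -20/12 = -5/3.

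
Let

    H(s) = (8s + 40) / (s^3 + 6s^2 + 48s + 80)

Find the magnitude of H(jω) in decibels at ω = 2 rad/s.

|H(j2)|_dB ≈ -7.68 dB

Substitute s = j2: numerator = 40 + j16, denominator = 56 + j88.
|H(j2)| = |40 + j16| / |56 + j88| = 43.081 / 104.31 ≈ 0.4130.
In decibels: 20·log₁₀(0.4130) ≈ -7.68 dB.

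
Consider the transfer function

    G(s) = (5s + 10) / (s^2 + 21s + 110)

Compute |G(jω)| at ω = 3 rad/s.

|G(j3)| ≈ 0.1514

Substitute s = j3: numerator = 10 + j15, denominator = 101 + j63.
|G(j3)| = |10 + j15| / |101 + j63| = 18.028 / 119.04 ≈ 0.1514.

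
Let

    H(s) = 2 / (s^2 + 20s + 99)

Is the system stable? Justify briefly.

The denominator s^2 + 20s + 99 factors as (s + 9)(s + 11), giving poles at s = -9, -11.
Since all poles lie strictly in the left half-plane, the system is stable.

stable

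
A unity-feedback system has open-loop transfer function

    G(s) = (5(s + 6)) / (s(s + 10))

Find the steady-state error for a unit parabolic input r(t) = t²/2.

G(s) has one pole at the origin.
This is a Type 1 system; Ka = lim_{s→0} s^2·G(s) = 0, so the steady-state error for a parabola input is infinite.

e_ss = ∞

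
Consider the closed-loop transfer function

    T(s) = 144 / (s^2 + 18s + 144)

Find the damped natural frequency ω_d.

ω_d ≈ 7.937 rad/s

Comparing s^2 + 18s + 144 to s^2 + 2ζωₙs + ωₙ²: ωₙ = 12 rad/s and ζ = 18/(2·12) = 0.75.
ζωₙ = 18/2 = 9, so ω_d = ωₙ√(1−ζ²) = √(ωₙ² − (ζωₙ)²) = √(144 − 9²) = √63 ≈ 7.937 rad/s.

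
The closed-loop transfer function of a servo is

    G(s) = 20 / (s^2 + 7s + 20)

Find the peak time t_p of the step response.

Comparing s^2 + 7s + 20 to s^2 + 2ζωₙs + ωₙ²: ωₙ = √20 ≈ 4.472 rad/s and ζ = 7/(2·√20) ≈ 0.7826.
ζωₙ = 7/2 = 3.5, so ω_d = ωₙ√(1−ζ²) = √(ωₙ² − (ζωₙ)²) = √(20 − 3.5²) = √7.75 ≈ 2.784 rad/s.
t_p = π/ω_d = π/2.784 ≈ 1.128 s.

t_p ≈ 1.128 s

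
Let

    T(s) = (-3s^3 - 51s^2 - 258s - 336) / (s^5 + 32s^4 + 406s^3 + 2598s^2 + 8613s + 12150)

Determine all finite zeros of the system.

s = -8, -7, -2

Set the numerator to zero: -3s^3 - 51s^2 - 258s - 336 = 0, i.e. -3·(s^3 + 17s^2 + 86s + 112) = 0.
Factoring: (s + 8)(s + 7)(s + 2) = 0.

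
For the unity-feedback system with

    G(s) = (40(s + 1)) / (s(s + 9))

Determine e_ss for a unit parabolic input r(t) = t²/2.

e_ss = ∞

G(s) has one pole at the origin.
This is a Type 1 system; Ka = lim_{s→0} s^2·G(s) = 0, so the steady-state error for a parabola input is infinite.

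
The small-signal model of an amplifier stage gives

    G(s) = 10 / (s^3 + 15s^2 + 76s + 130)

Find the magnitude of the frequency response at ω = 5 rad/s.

Substitute s = j5: numerator = 10, denominator = -245 + j255.
|G(j5)| = |10| / |-245 + j255| = 10 / 353.62 ≈ 0.02828.

|G(j5)| ≈ 0.02828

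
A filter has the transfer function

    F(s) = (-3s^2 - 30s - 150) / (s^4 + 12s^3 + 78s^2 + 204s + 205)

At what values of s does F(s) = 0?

Set the numerator to zero: -3s^2 - 30s - 150 = 0, i.e. -3·(s^2 + 10s + 50) = 0.
Factoring: (s^2 + 10s + 50) = 0.

s = -5 + 5j, -5 - 5j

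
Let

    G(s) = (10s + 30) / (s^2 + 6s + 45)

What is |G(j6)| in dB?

Substitute s = j6: numerator = 30 + j60, denominator = 9 + j36.
|G(j6)| = |30 + j60| / |9 + j36| = 67.082 / 37.108 ≈ 1.808.
In decibels: 20·log₁₀(1.808) ≈ 5.14 dB.

|G(j6)|_dB ≈ 5.14 dB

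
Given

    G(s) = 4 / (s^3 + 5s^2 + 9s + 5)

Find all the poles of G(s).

The poles are the roots of the denominator s^3 + 5s^2 + 9s + 5 = 0.
Trying s = -1: the polynomial evaluates to 0, so (s + 1) is a factor.
Dividing out leaves s^2 + 4s + 5 = 0.
The quadratic formula then gives s = -2 ± 1j.

s = -2 + j, -2 - j, -1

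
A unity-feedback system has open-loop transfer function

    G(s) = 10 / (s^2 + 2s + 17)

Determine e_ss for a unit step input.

G(s) has no poles at the origin.
This is a Type 0 system. Kp = lim_{s→0} G(s) = 10/17.
e_ss = 1/(1 + Kp) = 1/(1 + 10/17) = 17/27 ≈ 0.6296.

e_ss = 0.6296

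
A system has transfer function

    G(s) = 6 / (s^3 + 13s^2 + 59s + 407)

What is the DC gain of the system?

G(0) = 6/407 ≈ 0.01474

Set s = 0: G(0) = (6) / (407) = 6/407.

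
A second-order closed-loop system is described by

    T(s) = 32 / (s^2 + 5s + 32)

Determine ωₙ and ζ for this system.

Compare the denominator to the standard form s^2 + 2ζωₙs + ωₙ².
ωₙ² = 32, so ωₙ = √32 ≈ 5.657 rad/s.
2ζωₙ = 5, so ζ = 5/(2·√32) ≈ 0.4419.

ωₙ ≈ 5.657 rad/s, ζ ≈ 0.4419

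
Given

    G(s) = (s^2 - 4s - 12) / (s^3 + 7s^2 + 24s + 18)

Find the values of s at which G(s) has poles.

The poles are the roots of the denominator s^3 + 7s^2 + 24s + 18 = 0.
Trying s = -1: the polynomial evaluates to 0, so (s + 1) is a factor.
Dividing out leaves s^2 + 6s + 18 = 0.
The quadratic formula then gives s = -3 ± 3j.

s = -3 + 3j, -3 - 3j, -1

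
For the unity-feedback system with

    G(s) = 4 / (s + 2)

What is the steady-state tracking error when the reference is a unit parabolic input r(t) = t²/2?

e_ss = ∞

G(s) has no poles at the origin.
This is a Type 0 system; Ka = lim_{s→0} s^2·G(s) = 0, so the steady-state error for a parabola input is infinite.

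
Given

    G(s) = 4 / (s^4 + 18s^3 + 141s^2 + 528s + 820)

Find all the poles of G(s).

The poles are the roots of the denominator s^4 + 18s^3 + 141s^2 + 528s + 820 = 0.
No real roots exist; factor into two real quadratics: (s^2 + 10s + 41)(s^2 + 8s + 20) = 0.
Each quadratic gives a conjugate pair via the quadratic formula.

s = -5 ± 4j, -4 ± 2j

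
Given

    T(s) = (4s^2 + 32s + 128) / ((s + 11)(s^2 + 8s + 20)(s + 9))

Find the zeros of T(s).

Set the numerator to zero: 4s^2 + 32s + 128 = 0, i.e. 4·(s^2 + 8s + 32) = 0.
Factoring: (s^2 + 8s + 32) = 0.

s = -4 ± 4j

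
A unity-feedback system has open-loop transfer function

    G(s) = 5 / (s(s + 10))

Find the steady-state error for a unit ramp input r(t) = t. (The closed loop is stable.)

e_ss = 2

G(s) has one pole at the origin.
This is a Type 1 system. Kv = lim_{s→0} s·G(s) = 5/10 = 1/2.
e_ss = 1/Kv = 1/(1/2) = 2.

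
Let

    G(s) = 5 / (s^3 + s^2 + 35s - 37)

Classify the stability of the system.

The denominator s^3 + s^2 + 35s - 37 factors as (s - 1)(s^2 + 2s + 37), giving poles at s = 1, -1 + 6j, -1 - 6j.
Since the pole(s) at s = 1 lie in the right half-plane, the system is unstable.

unstable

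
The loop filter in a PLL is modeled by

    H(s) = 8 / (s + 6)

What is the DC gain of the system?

H(0) = 4/3 ≈ 1.333

At s = 0 each factor (s + a) contributes a and each (s^2 + bs + c) contributes c.
H(0) = 8·1 / ((6)) = 8/6 = 4/3.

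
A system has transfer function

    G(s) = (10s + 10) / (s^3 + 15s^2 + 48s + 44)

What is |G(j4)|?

Substitute s = j4: numerator = 10 + j40, denominator = -196 + j128.
|G(j4)| = |10 + j40| / |-196 + j128| = 41.231 / 234.09 ≈ 0.1761.

|G(j4)| ≈ 0.1761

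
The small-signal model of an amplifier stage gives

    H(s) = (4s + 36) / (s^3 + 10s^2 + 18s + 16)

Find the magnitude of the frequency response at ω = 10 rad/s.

|H(j10)| ≈ 0.04201

Substitute s = j10: numerator = 36 + j40, denominator = -984 - j820.
|H(j10)| = |36 + j40| / |-984 - j820| = 53.814 / 1280.9 ≈ 0.04201.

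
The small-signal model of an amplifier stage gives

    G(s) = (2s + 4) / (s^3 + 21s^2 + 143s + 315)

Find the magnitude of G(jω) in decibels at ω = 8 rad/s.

Substitute s = j8: numerator = 4 + j16, denominator = -1029 + j632.
|G(j8)| = |4 + j16| / |-1029 + j632| = 16.492 / 1207.6 ≈ 0.01366.
In decibels: 20·log₁₀(0.01366) ≈ -37.3 dB.

|G(j8)|_dB ≈ -37.3 dB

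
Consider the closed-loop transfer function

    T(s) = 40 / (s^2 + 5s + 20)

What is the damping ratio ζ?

Compare the denominator to the standard form s^2 + 2ζωₙs + ωₙ².
ωₙ² = 20, so ωₙ = √20 ≈ 4.472 rad/s.
2ζωₙ = 5, so ζ = 5/(2·√20) ≈ 0.5590.
With ζ = 0.5590 the response is underdamped.

ζ ≈ 0.5590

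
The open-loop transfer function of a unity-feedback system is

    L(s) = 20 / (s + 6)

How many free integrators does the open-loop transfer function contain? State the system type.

The denominator has no factor of s at the origin — no free integrator — so this is a Type 0 system.

Type 0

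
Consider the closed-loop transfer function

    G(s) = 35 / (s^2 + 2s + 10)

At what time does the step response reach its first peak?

t_p ≈ 1.047 s

Comparing s^2 + 2s + 10 to s^2 + 2ζωₙs + ωₙ²: ωₙ = √10 ≈ 3.162 rad/s and ζ = 2/(2·√10) ≈ 0.3162.
ζωₙ = 2/2 = 1, so ω_d = ωₙ√(1−ζ²) = √(ωₙ² − (ζωₙ)²) = √(10 − 1²) = √9 = 3 rad/s.
t_p = π/ω_d = π/3 ≈ 1.047 s.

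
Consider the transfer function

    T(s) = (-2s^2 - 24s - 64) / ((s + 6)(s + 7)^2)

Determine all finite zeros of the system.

Set the numerator to zero: -2s^2 - 24s - 64 = 0, i.e. -2·(s^2 + 12s + 32) = 0.
Factoring: (s + 4)(s + 8) = 0.

s = -4, -8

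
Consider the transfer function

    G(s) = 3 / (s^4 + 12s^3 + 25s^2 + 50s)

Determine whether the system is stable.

The denominator s^4 + 12s^3 + 25s^2 + 50s factors as s(s^2 + 2s + 5)(s + 10), giving poles at s = 0, -1 + 2j, -1 - 2j, -10.
Since the simple pole(s) at s = 0 lie on the jω-axis with none in the right half-plane, the system is marginally stable.

marginally stable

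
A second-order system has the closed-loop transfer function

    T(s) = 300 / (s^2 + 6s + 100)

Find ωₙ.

Compare the denominator to the standard form s^2 + 2ζωₙs + ωₙ².
ωₙ² = 100, so ωₙ = 10 rad/s.

ωₙ = 10 rad/s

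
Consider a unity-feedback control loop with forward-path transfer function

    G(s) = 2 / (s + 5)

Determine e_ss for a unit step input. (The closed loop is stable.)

G(s) has no poles at the origin.
This is a Type 0 system. Kp = lim_{s→0} G(s) = 2/5.
e_ss = 1/(1 + Kp) = 1/(1 + 2/5) = 5/7 ≈ 0.7143.

e_ss = 0.7143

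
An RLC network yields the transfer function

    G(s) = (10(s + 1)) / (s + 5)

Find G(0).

G(0) = 2

Set s = 0: G(0) = (10) / (5) = 2.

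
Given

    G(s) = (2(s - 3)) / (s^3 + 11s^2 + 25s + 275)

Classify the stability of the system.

marginally stable

The denominator s^3 + 11s^2 + 25s + 275 factors as (s^2 + 25)(s + 11), giving poles at s = 5j, -5j, -11.
Since the simple pole(s) at s = ±5j lie on the jω-axis with none in the right half-plane, the system is marginally stable.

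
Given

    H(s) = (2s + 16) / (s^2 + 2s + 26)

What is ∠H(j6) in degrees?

∠H(j6) ≈ -92.94°

At s = j6: numerator = 16 + j12, denominator = -10 + j12.
∠H = ∠num − ∠den = 36.870° − (129.81°) = -92.94°.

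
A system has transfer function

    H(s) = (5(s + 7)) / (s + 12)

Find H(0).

H(0) = 35/12 ≈ 2.917

At s = 0 each factor (s + a) contributes a and each (s^2 + bs + c) contributes c.
H(0) = 5·(7) / ((12)) = 35/12 = 35/12.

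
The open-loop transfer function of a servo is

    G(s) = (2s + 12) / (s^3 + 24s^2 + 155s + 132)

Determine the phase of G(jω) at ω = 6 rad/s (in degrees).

∠G(j6) ≈ -90.71°

At s = j6: numerator = 12 + j12, denominator = -732 + j714.
∠G = ∠num − ∠den = 45° − (135.71°) = -90.71°.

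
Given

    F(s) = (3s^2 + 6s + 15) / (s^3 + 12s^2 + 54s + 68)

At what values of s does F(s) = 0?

s = -1 + 2j, -1 - 2j

Set the numerator to zero: 3s^2 + 6s + 15 = 0, i.e. 3·(s^2 + 2s + 5) = 0.
Factoring: (s^2 + 2s + 5) = 0.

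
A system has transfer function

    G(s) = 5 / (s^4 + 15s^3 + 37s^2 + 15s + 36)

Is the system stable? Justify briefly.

marginally stable

The denominator s^4 + 15s^3 + 37s^2 + 15s + 36 factors as (s^2 + 1)(s + 3)(s + 12), giving poles at s = j, -j, -3, -12.
Since the simple pole(s) at s = ±j lie on the jω-axis with none in the right half-plane, the system is marginally stable.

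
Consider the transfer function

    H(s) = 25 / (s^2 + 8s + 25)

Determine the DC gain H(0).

H(0) = 1

At s = 0 each factor (s + a) contributes a and each (s^2 + bs + c) contributes c.
H(0) = 25·1 / ((25)) = 25/25 = 1.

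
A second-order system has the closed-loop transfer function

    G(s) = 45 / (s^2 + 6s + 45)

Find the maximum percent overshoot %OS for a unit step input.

%OS ≈ 20.8%

Comparing s^2 + 6s + 45 to s^2 + 2ζωₙs + ωₙ²: ωₙ = √45 ≈ 6.708 rad/s and ζ = 6/(2·√45) ≈ 0.4472.
%OS = 100·exp(−πζ/√(1−ζ²)) = 100·exp(−π·0.4472/√(1−0.4472²)) ≈ 20.8%.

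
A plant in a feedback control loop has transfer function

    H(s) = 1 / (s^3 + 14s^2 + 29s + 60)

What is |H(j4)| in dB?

Substitute s = j4: numerator = 1, denominator = -164 + j52.
|H(j4)| = |1| / |-164 + j52| = 1 / 172.05 ≈ 0.005812.
In decibels: 20·log₁₀(0.005812) ≈ -44.7 dB.

|H(j4)|_dB ≈ -44.7 dB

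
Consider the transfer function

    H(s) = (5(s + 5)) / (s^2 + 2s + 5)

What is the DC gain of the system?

H(0) = 5

Set s = 0: H(0) = (25) / (5) = 5.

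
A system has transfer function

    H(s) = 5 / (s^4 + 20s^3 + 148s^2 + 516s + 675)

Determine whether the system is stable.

The denominator s^4 + 20s^3 + 148s^2 + 516s + 675 factors as (s + 3)(s^2 + 8s + 25)(s + 9), giving poles at s = -3, -4 ± 3j, -9.
Since all poles lie strictly in the left half-plane, the system is stable.

stable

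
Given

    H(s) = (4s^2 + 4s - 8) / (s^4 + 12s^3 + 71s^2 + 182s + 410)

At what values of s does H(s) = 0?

Set the numerator to zero: 4s^2 + 4s - 8 = 0, i.e. 4·(s^2 + s - 2) = 0.
Factoring: (s - 1)(s + 2) = 0.

s = 1, -2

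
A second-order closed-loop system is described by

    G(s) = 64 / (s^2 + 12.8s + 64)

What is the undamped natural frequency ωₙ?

Compare the denominator to the standard form s^2 + 2ζωₙs + ωₙ².
ωₙ² = 64, so ωₙ = 8 rad/s.

ωₙ = 8 rad/s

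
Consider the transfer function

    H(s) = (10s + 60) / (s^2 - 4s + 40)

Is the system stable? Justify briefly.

The denominator s^2 - 4s + 40 factors as (s^2 - 4s + 40), giving poles at s = 2 + 6j, 2 - 6j.
Since the pole(s) at s = 2 + 6j, 2 - 6j lie in the right half-plane, the system is unstable.

unstable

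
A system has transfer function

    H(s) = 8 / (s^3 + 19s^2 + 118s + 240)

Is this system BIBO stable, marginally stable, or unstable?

stable

The denominator s^3 + 19s^2 + 118s + 240 factors as (s + 8)(s + 6)(s + 5), giving poles at s = -8, -6, -5.
Since all poles lie strictly in the left half-plane, the system is stable.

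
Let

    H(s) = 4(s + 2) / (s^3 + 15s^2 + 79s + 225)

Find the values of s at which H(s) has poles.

The poles are the roots of the denominator s^3 + 15s^2 + 79s + 225 = 0.
Trying s = -9: the polynomial evaluates to 0, so (s + 9) is a factor.
Dividing out leaves s^2 + 6s + 25 = 0.
The quadratic formula then gives s = -3 ± 4j.

s = -3 + 4j, -3 - 4j, -9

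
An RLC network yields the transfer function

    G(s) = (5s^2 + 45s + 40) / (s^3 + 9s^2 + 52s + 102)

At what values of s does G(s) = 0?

s = -8, -1

Set the numerator to zero: 5s^2 + 45s + 40 = 0, i.e. 5·(s^2 + 9s + 8) = 0.
Factoring: (s + 8)(s + 1) = 0.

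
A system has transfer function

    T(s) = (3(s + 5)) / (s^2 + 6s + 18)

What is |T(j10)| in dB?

Substitute s = j10: numerator = 15 + j30, denominator = -82 + j60.
|T(j10)| = |15 + j30| / |-82 + j60| = 33.541 / 101.61 ≈ 0.3301.
In decibels: 20·log₁₀(0.3301) ≈ -9.63 dB.

|T(j10)|_dB ≈ -9.63 dB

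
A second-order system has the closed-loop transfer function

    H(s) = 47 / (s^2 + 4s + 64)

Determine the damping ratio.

ζ = 0.25

Compare the denominator to the standard form s^2 + 2ζωₙs + ωₙ².
ωₙ² = 64, so ωₙ = 8 rad/s.
2ζωₙ = 4, so ζ = 4/(2·8) = 0.25.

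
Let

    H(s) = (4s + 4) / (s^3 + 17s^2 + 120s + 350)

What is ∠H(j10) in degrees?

At s = j10: numerator = 4 + j40, denominator = -1350 + j200.
∠H = ∠num − ∠den = 84.289° − (171.57°) = -87.28°.

∠H(j10) ≈ -87.28°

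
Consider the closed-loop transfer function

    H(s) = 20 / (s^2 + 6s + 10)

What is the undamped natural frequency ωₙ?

ωₙ ≈ 3.162 rad/s

Compare the denominator to the standard form s^2 + 2ζωₙs + ωₙ².
ωₙ² = 10, so ωₙ = √10 ≈ 3.162 rad/s.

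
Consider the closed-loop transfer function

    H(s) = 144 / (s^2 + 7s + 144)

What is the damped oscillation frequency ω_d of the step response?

ω_d ≈ 11.48 rad/s

Comparing s^2 + 7s + 144 to s^2 + 2ζωₙs + ωₙ²: ωₙ = 12 rad/s and ζ = 7/(2·12) ≈ 0.2917.
ζωₙ = 7/2 = 3.5, so ω_d = ωₙ√(1−ζ²) = √(ωₙ² − (ζωₙ)²) = √(144 − 3.5²) = √131.75 ≈ 11.48 rad/s.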